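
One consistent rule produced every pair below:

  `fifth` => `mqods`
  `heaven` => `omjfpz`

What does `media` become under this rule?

Each letter shifts forward by (position + 7), i.e. 7, 8, 9, … — the shift grows by one for each successive letter.
For media: m+7=t, e+8=m, d+9=m, i+10=s, a+11=l.

tmmsl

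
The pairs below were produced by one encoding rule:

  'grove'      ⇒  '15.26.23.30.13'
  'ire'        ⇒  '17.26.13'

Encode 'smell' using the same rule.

27.21.13.20.20

g is letter #7 and maps to 15: an offset of 8. Letters become their 1-based position plus 8 (so a→9, b→10, …).
For smell: s=19→27, m=13→21, e=5→13, l=12→20, l=12→20.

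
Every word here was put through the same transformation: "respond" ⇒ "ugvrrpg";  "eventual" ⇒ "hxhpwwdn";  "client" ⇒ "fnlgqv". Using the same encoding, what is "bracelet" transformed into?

etdehnhv

A repeating key of period 2 is used — shifts +3, +2 over and over.
For bracelet: b+3=e, r+2=t, a+3=d, c+2=e, e+3=h, l+2=n, e+3=h, t+2=v.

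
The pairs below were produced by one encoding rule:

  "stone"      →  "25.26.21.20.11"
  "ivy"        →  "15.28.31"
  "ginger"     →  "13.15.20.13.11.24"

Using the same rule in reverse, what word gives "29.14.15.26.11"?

white

s is letter #19 and maps to 25: an offset of 6. Each letter is replaced by its alphabet position (a=1..z=26) + 6.
Undoing it on 29.14.15.26.11: 29→(29−6)÷1=23=w, 14→(14−6)÷1=8=h, 15→(15−6)÷1=9=i, 26→(26−6)÷1=20=t, 11→(11−6)÷1=5=e.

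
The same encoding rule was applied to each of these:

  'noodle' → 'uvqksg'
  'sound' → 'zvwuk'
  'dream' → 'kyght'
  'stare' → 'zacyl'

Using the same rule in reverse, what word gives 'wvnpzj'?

polish

Shifts by position in noodle: pos 0: n→u (+7), pos 1: o→v (+7), pos 2: o→q (+2), pos 3: d→k (+7), pos 4: l→s (+7), pos 5: e→g (+2) — repeating every 3. The shifts repeat in a cycle of length 3: positions 0,1,… shift by +7, +7, +2, then the pattern repeats.
Undoing it on wvnpzj: w−7=p, v−7=o, n−2=l, p−7=i, z−7=s, j−2=h.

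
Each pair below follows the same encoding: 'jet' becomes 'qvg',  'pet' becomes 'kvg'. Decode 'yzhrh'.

basis

Each pair mirrors across the alphabet (j↔q, e↔v, t↔g): positions sum to 25. This is the alphabet-reversal cipher (Atbash): a becomes z, b becomes y, etc.
Undoing it on yzhrh: y↔b, z↔a, h↔s, r↔i, h↔s.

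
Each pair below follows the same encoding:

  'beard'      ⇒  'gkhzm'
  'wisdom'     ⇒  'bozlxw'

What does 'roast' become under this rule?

Each letter shifts forward by (position + 5), i.e. 5, 6, 7, … — the shift grows by one for each successive letter.
On roast: r+5=w, o+6=u, a+7=h, s+8=a, t+9=c.

wuhac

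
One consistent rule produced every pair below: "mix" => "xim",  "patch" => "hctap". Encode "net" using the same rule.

The output letters match the input read backwards: mix reversed is xim. The word is simply reversed.
For net: reverse → ten.

ten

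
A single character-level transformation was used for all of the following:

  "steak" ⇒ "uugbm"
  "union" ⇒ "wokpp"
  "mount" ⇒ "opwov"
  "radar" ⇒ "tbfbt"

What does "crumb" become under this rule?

A repeating key of period 2 is used — shifts +2, +1 over and over.
On crumb: c+2=e, r+1=s, u+2=w, m+1=n, b+2=d.

eswnd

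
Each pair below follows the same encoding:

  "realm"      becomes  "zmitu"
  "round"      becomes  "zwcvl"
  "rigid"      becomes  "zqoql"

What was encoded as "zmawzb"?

This is a Caesar cipher with shift 8.
Undoing it on zmawzb: z−8=r, m−8=e, a−8=s, w−8=o, z−8=r, b−8=t.

resort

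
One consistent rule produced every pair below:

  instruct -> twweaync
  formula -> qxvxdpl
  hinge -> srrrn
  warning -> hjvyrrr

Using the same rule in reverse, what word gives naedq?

Shifts by position in instruct: pos 0: i→t (+11), pos 1: n→w (+9), pos 2: s→w (+4), pos 3: t→e (+11), pos 4: r→a (+9), pos 5: u→y (+4) — repeating every 3. A repeating key of period 3 is used — shifts +11, +9, +4 over and over.
Undoing it on naedq: n−11=c, a−9=r, e−4=a, d−11=s, q−9=h.

crash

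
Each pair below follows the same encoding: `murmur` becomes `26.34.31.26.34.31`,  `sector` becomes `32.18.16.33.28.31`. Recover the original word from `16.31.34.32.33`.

m is letter #13 and maps to 26: an offset of 13. Each letter is replaced by its alphabet position (a=1..z=26) + 13.
Reversing it on 16.31.34.32.33: 16→(16−13)÷1=3=c, 31→(31−13)÷1=18=r, 34→(34−13)÷1=21=u, 32→(32−13)÷1=19=s, 33→(33−13)÷1=20=t.

crust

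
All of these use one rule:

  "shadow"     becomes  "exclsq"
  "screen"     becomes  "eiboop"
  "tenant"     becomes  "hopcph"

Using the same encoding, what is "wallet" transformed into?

s(18)→e(4) and h(7)→x(23) fit y≡3x+2 (mod 26); the inverse of 3 mod 26 is 9. This is an affine cipher: with a=0,…,z=25, each position x becomes (3x+2) mod 26.
On wallet: w(22)→3·22+2≡16=q; a(0)→3·0+2≡2=c; l(11)→3·11+2≡9=j; l(11)→3·11+2≡9=j; e(4)→3·4+2≡14=o; t(19)→3·19+2≡7=h (all mod 26).

qcjjoh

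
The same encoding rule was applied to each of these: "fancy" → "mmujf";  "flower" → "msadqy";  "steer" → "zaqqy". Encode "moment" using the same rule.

The shift depends on letter class: consonant f→m is +7, but vowel a→m is +12. Two shifts are in play — +12 for a/e/i/o/u, +7 for every other letter.
Applying it to moment: m(cons)+7=t, o(vowel)+12=a, m(cons)+7=t, e(vowel)+12=q, n(cons)+7=u, t(cons)+7=a.

tatqua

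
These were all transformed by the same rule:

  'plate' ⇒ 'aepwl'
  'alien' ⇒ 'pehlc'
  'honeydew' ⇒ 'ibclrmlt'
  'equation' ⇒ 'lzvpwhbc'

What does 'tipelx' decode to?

p(15)→a(0) and l(11)→e(4) fit y≡25x+15 (mod 26); the inverse of 25 mod 26 is 25. Treating letters as 0–25, the rule is x ↦ 25x + 15 (mod 26).
Reversing it on tipelx: t(19)→25·(19−15)≡22=w; i(8)→25·(8−15)≡7=h; p(15)→25·(15−15)≡0=a; e(4)→25·(4−15)≡11=l; l(11)→25·(11−15)≡4=e; x(23)→25·(23−15)≡18=s (all mod 26).

whales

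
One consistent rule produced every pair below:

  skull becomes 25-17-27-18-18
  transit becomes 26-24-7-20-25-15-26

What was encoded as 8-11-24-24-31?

berry

s is letter #19 and maps to 25: an offset of 6. Letters become their 1-based position plus 6 (so a→7, b→8, …).
Reversing it on 8-11-24-24-31: 8→(8−6)÷1=2=b, 11→(11−6)÷1=5=e, 24→(24−6)÷1=18=r, 24→(24−6)÷1=18=r, 31→(31−6)÷1=25=y.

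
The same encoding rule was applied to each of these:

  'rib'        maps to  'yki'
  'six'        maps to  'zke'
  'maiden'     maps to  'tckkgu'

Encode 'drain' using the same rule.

kycku

The rule splits by letter class: vowels +2, consonants +7.
On drain: d(cons)+7=k, r(cons)+7=y, a(vowel)+2=c, i(vowel)+2=k, n(cons)+7=u.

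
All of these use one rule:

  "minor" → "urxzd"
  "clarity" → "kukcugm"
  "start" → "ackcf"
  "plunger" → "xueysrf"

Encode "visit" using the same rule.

drctf

Each letter shifts forward by (position + 8), i.e. 8, 9, 10, … — the shift grows by one for each successive letter.
For visit: v+8=d, i+9=r, s+10=c, i+11=t, t+12=f.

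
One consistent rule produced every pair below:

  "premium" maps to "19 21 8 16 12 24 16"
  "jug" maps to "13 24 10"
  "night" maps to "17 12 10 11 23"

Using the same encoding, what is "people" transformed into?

p is letter #16 and maps to 19: an offset of 3. The number is (letter's place in the alphabet, a=1) + 3.
For people: p=16→19, e=5→8, o=15→18, p=16→19, l=12→15, e=5→8.

19 8 18 19 15 8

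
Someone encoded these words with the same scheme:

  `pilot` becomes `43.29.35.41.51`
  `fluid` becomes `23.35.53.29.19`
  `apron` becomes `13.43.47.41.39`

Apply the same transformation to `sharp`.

49.27.13.47.43

p(#16)→43 and i(#9)→29: differences scale by 2, so n = 2·pos + 11. Each letter becomes 2×(its alphabet position, a=1..z=26) + 11.
For sharp: s=19→49, h=8→27, a=1→13, r=18→47, p=16→43.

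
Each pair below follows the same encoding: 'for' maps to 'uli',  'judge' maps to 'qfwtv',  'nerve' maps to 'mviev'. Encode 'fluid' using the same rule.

uofrw

Each pair mirrors across the alphabet (f↔u, o↔l, r↔i): positions sum to 25. Letters are reflected about the middle of the alphabet (position → 25−position): Atbash.
For fluid: f↔u, l↔o, u↔f, i↔r, d↔w.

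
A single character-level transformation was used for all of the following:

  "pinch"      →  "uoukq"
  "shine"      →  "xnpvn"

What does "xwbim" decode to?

In pinch: p→u is +5, i→o is +6, n→u is +7, c→k is +8 — the shift increases by 1 each position. The shift increases by 1 at each position, starting from +5: 5, 6, 7, ….
Undoing it on xwbim: x−5=s, w−6=q, b−7=u, i−8=a, m−9=d.

squad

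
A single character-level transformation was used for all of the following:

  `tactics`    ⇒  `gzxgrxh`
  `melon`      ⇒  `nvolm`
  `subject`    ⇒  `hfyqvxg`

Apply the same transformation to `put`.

kfg

Each letter is replaced by its mirror in the alphabet: a↔z, b↔y, c↔x, and so on (the Atbash cipher).
For put: p↔k, u↔f, t↔g.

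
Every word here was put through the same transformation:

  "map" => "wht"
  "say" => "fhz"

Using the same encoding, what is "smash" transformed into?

The output letters match the input read backwards, each shifted +7: map reversed is pam. Read the word backwards and shift each letter +7.
For smash: reverse → hsams; then shift: h+7=o, s+7=z, a+7=h, m+7=t, s+7=z.

ozhtz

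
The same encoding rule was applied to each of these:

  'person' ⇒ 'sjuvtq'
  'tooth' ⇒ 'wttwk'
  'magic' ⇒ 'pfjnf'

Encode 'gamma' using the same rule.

The shift depends on letter class: consonant p→s is +3, but vowel e→j is +5. Two shifts are in play — +5 for a/e/i/o/u, +3 for every other letter.
On gamma: g(cons)+3=j, a(vowel)+5=f, m(cons)+3=p, m(cons)+3=p, a(vowel)+5=f.

jfppf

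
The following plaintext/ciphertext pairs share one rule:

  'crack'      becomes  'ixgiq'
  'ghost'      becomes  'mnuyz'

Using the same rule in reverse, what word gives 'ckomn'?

weigh

Compare letters: c→i is +6, r→x is +6, a→g is +6 — a constant shift. This is a Caesar cipher with shift 6.
Undoing it on ckomn: c−6=w, k−6=e, o−6=i, m−6=g, n−6=h.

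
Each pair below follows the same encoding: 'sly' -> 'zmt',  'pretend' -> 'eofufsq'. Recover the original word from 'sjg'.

fir

Read the word backwards and shift each letter +1.
Undoing it on sjg: shift back: s−1=r, j−1=i, g−1=f → rif; then reverse → fir.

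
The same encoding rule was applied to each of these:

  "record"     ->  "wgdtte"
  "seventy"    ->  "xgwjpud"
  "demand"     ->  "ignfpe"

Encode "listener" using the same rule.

Shifts by position in record: pos 0: r→w (+5), pos 1: e→g (+2), pos 2: c→d (+1), pos 3: o→t (+5), pos 4: r→t (+2), pos 5: d→e (+1) — repeating every 3. The shifts repeat in a cycle of length 3: positions 0,1,… shift by +5, +2, +1, then the pattern repeats.
For listener: l+5=q, i+2=k, s+1=t, t+5=y, e+2=g, n+1=o, e+5=j, r+2=t.

qktygojt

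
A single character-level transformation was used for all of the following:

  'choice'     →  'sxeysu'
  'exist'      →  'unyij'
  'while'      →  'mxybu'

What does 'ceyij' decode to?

Compare letters: c→s is +16, h→x is +16, o→e is +16 — a constant shift. It's a constant shift of +16 (ROT16).
Decoding ceyij: c−16=m, e−16=o, y−16=i, i−16=s, j−16=t.

moist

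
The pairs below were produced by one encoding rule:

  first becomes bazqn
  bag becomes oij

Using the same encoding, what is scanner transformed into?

The output letters match the input read backwards, each shifted +8: first reversed is tsrif. Read the word backwards and shift each letter +8.
On scanner: reverse → rennacs; then shift: r+8=z, e+8=m, n+8=v, n+8=v, a+8=i, c+8=k, s+8=a.

zmvvika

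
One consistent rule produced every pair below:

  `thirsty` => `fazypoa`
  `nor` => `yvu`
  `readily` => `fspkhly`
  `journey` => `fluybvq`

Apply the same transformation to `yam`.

thf

The output letters match the input read backwards, each shifted +7: thirsty reversed is ytsriht. Two steps: reverse the string, then apply a Caesar shift of +7.
For yam: reverse → may; then shift: m+7=t, a+7=h, y+7=f.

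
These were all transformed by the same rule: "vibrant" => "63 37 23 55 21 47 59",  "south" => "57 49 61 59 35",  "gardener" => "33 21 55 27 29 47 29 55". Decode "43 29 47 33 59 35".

v(#22)→63 and i(#9)→37: differences scale by 2, so n = 2·pos + 19. Each letter becomes 2×(its alphabet position, a=1..z=26) + 19.
Decoding 43 29 47 33 59 35: 43→(43−19)÷2=12=l, 29→(29−19)÷2=5=e, 47→(47−19)÷2=14=n, 33→(33−19)÷2=7=g, 59→(59−19)÷2=20=t, 35→(35−19)÷2=8=h.

length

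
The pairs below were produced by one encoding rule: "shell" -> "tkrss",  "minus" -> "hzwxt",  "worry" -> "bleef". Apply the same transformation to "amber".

s(18)→t(19) and h(7)→k(10) fit y≡15x+9 (mod 26); the inverse of 15 mod 26 is 7. Each letter's alphabet position (a=0..z=25) is mapped through 15·x+9 mod 26 — an affine cipher.
Applying it to amber: a(0)→15·0+9≡9=j; m(12)→15·12+9≡7=h; b(1)→15·1+9≡24=y; e(4)→15·4+9≡17=r; r(17)→15·17+9≡4=e (all mod 26).

jhyre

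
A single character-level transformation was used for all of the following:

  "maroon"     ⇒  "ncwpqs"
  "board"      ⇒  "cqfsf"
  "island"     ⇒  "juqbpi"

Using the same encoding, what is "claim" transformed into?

dnfjo

Shifts by position in maroon: pos 0: m→n (+1), pos 1: a→c (+2), pos 2: r→w (+5), pos 3: o→p (+1), pos 4: o→q (+2), pos 5: n→s (+5) — repeating every 3. A repeating key of period 3 is used — shifts +1, +2, +5 over and over.
Applying it to claim: c+1=d, l+2=n, a+5=f, i+1=j, m+2=o.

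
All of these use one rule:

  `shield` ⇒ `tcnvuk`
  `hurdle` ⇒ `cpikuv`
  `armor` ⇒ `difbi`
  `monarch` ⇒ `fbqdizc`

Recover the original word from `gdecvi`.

s(18)→t(19) and h(7)→c(2) fit y≡11x+3 (mod 26); the inverse of 11 mod 26 is 19. Each letter's alphabet position (a=0..z=25) is mapped through 11·x+3 mod 26 — an affine cipher.
Decoding gdecvi: g(6)→19·(6−3)≡5=f; d(3)→19·(3−3)≡0=a; e(4)→19·(4−3)≡19=t; c(2)→19·(2−3)≡7=h; v(21)→19·(21−3)≡4=e; i(8)→19·(8−3)≡17=r (all mod 26).

father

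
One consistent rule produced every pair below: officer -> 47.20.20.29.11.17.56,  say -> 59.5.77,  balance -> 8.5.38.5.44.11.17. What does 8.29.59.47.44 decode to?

The formula is n = 3×(alphabet index, a=1) + 2.
Decoding 8.29.59.47.44: 8→(8−2)÷3=2=b, 29→(29−2)÷3=9=i, 59→(59−2)÷3=19=s, 47→(47−2)÷3=15=o, 44→(44−2)÷3=14=n.

bison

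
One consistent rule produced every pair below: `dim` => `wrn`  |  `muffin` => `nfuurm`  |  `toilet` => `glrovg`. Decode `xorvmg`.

Each pair mirrors across the alphabet (d↔w, i↔r, m↔n): positions sum to 25. Letters are reflected about the middle of the alphabet (position → 25−position): Atbash.
Decoding xorvmg: x↔c, o↔l, r↔i, v↔e, m↔n, g↔t.

client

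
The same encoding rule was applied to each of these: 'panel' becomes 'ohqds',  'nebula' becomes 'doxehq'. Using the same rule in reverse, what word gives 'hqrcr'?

ozone

The output letters match the input read backwards, each shifted +3: panel reversed is lenap. The word is reversed, then every letter is shifted forward by 3.
Undoing it on hqrcr: shift back: h−3=e, q−3=n, r−3=o, c−3=z, r−3=o → enozo; then reverse → ozone.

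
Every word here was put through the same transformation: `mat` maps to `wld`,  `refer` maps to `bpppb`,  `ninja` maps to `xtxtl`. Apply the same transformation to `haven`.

rlfpx

The shift depends on letter class: consonant m→w is +10, but vowel a→l is +11. The rule splits by letter class: vowels +11, consonants +10.
For haven: h(cons)+10=r, a(vowel)+11=l, v(cons)+10=f, e(vowel)+11=p, n(cons)+10=x.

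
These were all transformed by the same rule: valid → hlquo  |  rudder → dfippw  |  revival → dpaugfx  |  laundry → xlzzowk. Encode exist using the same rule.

qinee

It's a Vigenère-style cipher with numeric key [12,11,5]: position i shifts by key[i mod 3].
Applying it to exist: e+12=q, x+11=i, i+5=n, s+12=e, t+11=e.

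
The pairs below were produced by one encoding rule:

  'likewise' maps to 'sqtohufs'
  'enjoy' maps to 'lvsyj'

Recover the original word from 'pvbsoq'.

In likewise: l→s is +7, i→q is +8, k→t is +9, e→o is +10 — the shift increases by 1 each position. Each letter shifts forward by (position + 7), i.e. 7, 8, 9, … — the shift grows by one for each successive letter.
Reversing it on pvbsoq: p−7=i, v−8=n, b−9=s, s−10=i, o−11=d, q−12=e.

inside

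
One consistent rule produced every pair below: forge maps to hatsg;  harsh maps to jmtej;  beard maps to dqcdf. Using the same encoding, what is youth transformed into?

aawfj

A repeating key of period 2 is used — shifts +2, +12 over and over.
On youth: y+2=a, o+12=a, u+2=w, t+12=f, h+2=j.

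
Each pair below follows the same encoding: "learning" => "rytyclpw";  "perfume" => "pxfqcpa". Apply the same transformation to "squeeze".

The output letters match the input read backwards, each shifted +11: learning reversed is gninrael. Two steps: reverse the string, then apply a Caesar shift of +11.
Applying it to squeeze: reverse → ezeeuqs; then shift: e+11=p, z+11=k, e+11=p, e+11=p, u+11=f, q+11=b, s+11=d.

pkppfbd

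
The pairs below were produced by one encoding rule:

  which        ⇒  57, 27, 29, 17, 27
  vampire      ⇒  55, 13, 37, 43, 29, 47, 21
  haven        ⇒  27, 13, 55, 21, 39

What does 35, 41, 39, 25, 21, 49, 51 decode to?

longest

w(#23)→57 and h(#8)→27: differences scale by 2, so n = 2·pos + 11. Each letter becomes 2×(its alphabet position, a=1..z=26) + 11.
Decoding 35, 41, 39, 25, 21, 49, 51: 35→(35−11)÷2=12=l, 41→(41−11)÷2=15=o, 39→(39−11)÷2=14=n, 25→(25−11)÷2=7=g, 21→(21−11)÷2=5=e, 49→(49−11)÷2=19=s, 51→(51−11)÷2=20=t.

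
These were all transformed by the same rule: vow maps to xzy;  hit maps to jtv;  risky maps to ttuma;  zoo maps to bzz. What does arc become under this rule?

lte

The shift depends on letter class: consonant v→x is +2, but vowel o→z is +11. Vowels shift forward by 11 and consonants shift forward by 2.
For arc: a(vowel)+11=l, r(cons)+2=t, c(cons)+2=e.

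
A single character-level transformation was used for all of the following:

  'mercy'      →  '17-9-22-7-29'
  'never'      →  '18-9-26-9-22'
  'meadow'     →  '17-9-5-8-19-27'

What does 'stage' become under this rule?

23-24-5-11-9

Letters become their 1-based position plus 4 (so a→5, b→6, …).
On stage: s=19→23, t=20→24, a=1→5, g=7→11, e=5→9.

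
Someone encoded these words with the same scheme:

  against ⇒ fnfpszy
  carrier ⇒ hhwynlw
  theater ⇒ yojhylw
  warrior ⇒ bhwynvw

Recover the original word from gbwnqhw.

burglar

Shifts by position in against: pos 0: a→f (+5), pos 1: g→n (+7), pos 2: a→f (+5), pos 3: i→p (+7) — repeating every 2. It's a Vigenère-style cipher with numeric key [5,7]: position i shifts by key[i mod 2].
Undoing it on gbwnqhw: g−5=b, b−7=u, w−5=r, n−7=g, q−5=l, h−7=a, w−5=r.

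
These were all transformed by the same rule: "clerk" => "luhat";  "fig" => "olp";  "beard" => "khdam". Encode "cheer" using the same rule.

The shift depends on letter class: consonant c→l is +9, but vowel e→h is +3. Vowels shift forward by 3 and consonants shift forward by 9.
Applying it to cheer: c(cons)+9=l, h(cons)+9=q, e(vowel)+3=h, e(vowel)+3=h, r(cons)+9=a.

lqhha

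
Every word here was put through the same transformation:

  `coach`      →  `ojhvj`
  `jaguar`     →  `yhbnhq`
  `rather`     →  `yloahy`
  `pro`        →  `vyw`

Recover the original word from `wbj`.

cup

The word is reversed, then every letter is shifted forward by 7.
Reversing it on wbj: shift back: w−7=p, b−7=u, j−7=c → puc; then reverse → cup.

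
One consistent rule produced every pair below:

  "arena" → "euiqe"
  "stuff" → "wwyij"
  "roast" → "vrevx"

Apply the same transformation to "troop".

It's a Vigenère-style cipher with numeric key [4,3]: position i shifts by key[i mod 2].
On troop: t+4=x, r+3=u, o+4=s, o+3=r, p+4=t.

xusrt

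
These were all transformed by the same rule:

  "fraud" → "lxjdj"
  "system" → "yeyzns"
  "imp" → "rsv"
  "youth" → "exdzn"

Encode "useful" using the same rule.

The shift depends on letter class: consonant f→l is +6, but vowel a→j is +9. Vowels shift forward by 9 and consonants shift forward by 6.
Applying it to useful: u(vowel)+9=d, s(cons)+6=y, e(vowel)+9=n, f(cons)+6=l, u(vowel)+9=d, l(cons)+6=r.

dynldr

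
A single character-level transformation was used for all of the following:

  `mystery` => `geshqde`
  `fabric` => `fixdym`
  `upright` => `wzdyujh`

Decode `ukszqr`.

gospel

m(12)→g(6) and y(24)→e(4) fit y≡15x+8 (mod 26); the inverse of 15 mod 26 is 7. Each letter's alphabet position (a=0..z=25) is mapped through 15·x+8 mod 26 — an affine cipher.
Decoding ukszqr: u(20)→7·(20−8)≡6=g; k(10)→7·(10−8)≡14=o; s(18)→7·(18−8)≡18=s; z(25)→7·(25−8)≡15=p; q(16)→7·(16−8)≡4=e; r(17)→7·(17−8)≡11=l (all mod 26).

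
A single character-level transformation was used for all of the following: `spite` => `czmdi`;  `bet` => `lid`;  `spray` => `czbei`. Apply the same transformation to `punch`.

The shift depends on letter class: consonant s→c is +10, but vowel i→m is +4. The rule splits by letter class: vowels +4, consonants +10.
For punch: p(cons)+10=z, u(vowel)+4=y, n(cons)+10=x, c(cons)+10=m, h(cons)+10=r.

zyxmr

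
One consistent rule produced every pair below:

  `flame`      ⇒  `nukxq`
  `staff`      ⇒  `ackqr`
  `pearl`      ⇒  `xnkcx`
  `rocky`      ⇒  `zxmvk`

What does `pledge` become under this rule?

xuoosr

In flame: f→n is +8, l→u is +9, a→k is +10, m→x is +11 — the shift increases by 1 each position. The shift increases by 1 at each position, starting from +8: 8, 9, 10, ….
Applying it to pledge: p+8=x, l+9=u, e+10=o, d+11=o, g+12=s, e+13=r.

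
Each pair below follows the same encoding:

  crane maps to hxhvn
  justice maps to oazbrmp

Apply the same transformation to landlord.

In crane: c→h is +5, r→x is +6, a→h is +7, n→v is +8 — the shift increases by 1 each position. Each letter shifts forward by (position + 5), i.e. 5, 6, 7, … — the shift grows by one for each successive letter.
For landlord: l+5=q, a+6=g, n+7=u, d+8=l, l+9=u, o+10=y, r+11=c, d+12=p.

qguluycp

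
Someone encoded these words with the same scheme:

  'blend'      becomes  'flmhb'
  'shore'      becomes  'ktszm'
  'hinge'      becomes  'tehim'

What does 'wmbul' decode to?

medal

This is an affine cipher: with a=0,…,z=25, each position x becomes (11x+20) mod 26.
Decoding wmbul: w(22)→19·(22−20)≡12=m; m(12)→19·(12−20)≡4=e; b(1)→19·(1−20)≡3=d; u(20)→19·(20−20)≡0=a; l(11)→19·(11−20)≡11=l (all mod 26).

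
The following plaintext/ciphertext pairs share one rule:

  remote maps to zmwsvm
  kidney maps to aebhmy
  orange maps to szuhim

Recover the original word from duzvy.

r(17)→z(25) and e(4)→m(12) fit y≡11x+20 (mod 26); the inverse of 11 mod 26 is 19. Each letter's alphabet position (a=0..z=25) is mapped through 11·x+20 mod 26 — an affine cipher.
Decoding duzvy: d(3)→19·(3−20)≡15=p; u(20)→19·(20−20)≡0=a; z(25)→19·(25−20)≡17=r; v(21)→19·(21−20)≡19=t; y(24)→19·(24−20)≡24=y (all mod 26).

party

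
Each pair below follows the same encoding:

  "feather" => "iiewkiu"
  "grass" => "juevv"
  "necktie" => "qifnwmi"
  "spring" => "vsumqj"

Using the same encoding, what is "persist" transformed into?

The shift depends on letter class: consonant f→i is +3, but vowel e→i is +4. The rule splits by letter class: vowels +4, consonants +3.
For persist: p(cons)+3=s, e(vowel)+4=i, r(cons)+3=u, s(cons)+3=v, i(vowel)+4=m, s(cons)+3=v, t(cons)+3=w.

siuvmvw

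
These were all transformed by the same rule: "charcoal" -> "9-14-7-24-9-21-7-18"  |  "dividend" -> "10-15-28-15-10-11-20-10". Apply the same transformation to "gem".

c is letter #3 and maps to 9: an offset of 6. Each letter is replaced by its alphabet position (a=1..z=26) + 6.
On gem: g=7→13, e=5→11, m=13→19.

13-11-19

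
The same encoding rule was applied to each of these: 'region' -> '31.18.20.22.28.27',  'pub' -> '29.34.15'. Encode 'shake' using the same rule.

Each letter is replaced by its alphabet position (a=1..z=26) + 13.
For shake: s=19→32, h=8→21, a=1→14, k=11→24, e=5→18.

32.21.14.24.18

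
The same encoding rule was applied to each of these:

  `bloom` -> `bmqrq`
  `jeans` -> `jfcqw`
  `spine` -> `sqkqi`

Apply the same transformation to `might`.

In bloom: b→b is +0, l→m is +1, o→q is +2, o→r is +3 — the shift increases by 1 each position. The shift increases by 1 at each position, starting from +0: 0, 1, 2, ….
On might: m+0=m, i+1=j, g+2=i, h+3=k, t+4=x.

mjikx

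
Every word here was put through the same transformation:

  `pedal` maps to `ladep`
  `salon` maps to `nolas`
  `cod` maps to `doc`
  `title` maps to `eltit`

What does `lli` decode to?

The output letters match the input read backwards: pedal reversed is ladep. The word is simply reversed.
Decoding lli: then reverse → ill.

ill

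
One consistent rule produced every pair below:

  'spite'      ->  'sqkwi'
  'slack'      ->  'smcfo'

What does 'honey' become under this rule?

Each letter shifts forward by its position index (0, 1, 2, …) — the shift grows by one for each successive letter.
On honey: h+0=h, o+1=p, n+2=p, e+3=h, y+4=c.

hpphc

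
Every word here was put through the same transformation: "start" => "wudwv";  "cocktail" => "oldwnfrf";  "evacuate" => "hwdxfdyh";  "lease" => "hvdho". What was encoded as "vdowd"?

atlas

The output letters match the input read backwards, each shifted +3: start reversed is trats. The word is reversed, then every letter is shifted forward by 3.
Reversing it on vdowd: shift back: v−3=s, d−3=a, o−3=l, w−3=t, d−3=a → salta; then reverse → atlas.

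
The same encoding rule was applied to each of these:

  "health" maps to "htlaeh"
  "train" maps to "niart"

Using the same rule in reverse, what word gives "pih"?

The output letters match the input read backwards: health reversed is htlaeh. It's just the letters in reverse order.
Reversing it on pih: then reverse → hip.

hip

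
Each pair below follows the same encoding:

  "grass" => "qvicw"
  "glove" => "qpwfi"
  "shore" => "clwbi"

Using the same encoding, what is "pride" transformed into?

Shifts by position in grass: pos 0: g→q (+10), pos 1: r→v (+4), pos 2: a→i (+8), pos 3: s→c (+10), pos 4: s→w (+4) — repeating every 3. The shifts repeat in a cycle of length 3: positions 0,1,… shift by +10, +4, +8, then the pattern repeats.
For pride: p+10=z, r+4=v, i+8=q, d+10=n, e+4=i.

zvqni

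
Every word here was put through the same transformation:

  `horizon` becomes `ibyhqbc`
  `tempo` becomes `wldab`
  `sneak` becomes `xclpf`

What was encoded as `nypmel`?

cradle

h(7)→i(8) and o(14)→b(1) fit y≡25x+15 (mod 26); the inverse of 25 mod 26 is 25. This is an affine cipher: with a=0,…,z=25, each position x becomes (25x+15) mod 26.
Decoding nypmel: n(13)→25·(13−15)≡2=c; y(24)→25·(24−15)≡17=r; p(15)→25·(15−15)≡0=a; m(12)→25·(12−15)≡3=d; e(4)→25·(4−15)≡11=l; l(11)→25·(11−15)≡4=e (all mod 26).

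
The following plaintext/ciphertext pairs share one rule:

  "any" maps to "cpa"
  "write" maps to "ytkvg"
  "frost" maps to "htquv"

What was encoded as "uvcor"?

Compare letters: a→c is +2, n→p is +2, y→a is +2 — a constant shift. Every letter moves 2 places later in the alphabet, wrapping around z→a.
Decoding uvcor: u−2=s, v−2=t, c−2=a, o−2=m, r−2=p.

stamp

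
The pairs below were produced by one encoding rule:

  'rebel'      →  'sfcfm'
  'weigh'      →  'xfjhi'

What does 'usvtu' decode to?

trust

This is a Caesar cipher with shift 1.
Undoing it on usvtu: u−1=t, s−1=r, v−1=u, t−1=s, u−1=t.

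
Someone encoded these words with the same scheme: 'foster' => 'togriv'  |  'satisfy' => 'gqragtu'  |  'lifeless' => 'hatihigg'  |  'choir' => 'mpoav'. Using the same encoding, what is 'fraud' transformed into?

f(5)→t(19) and o(14)→o(14) fit y≡11x+16 (mod 26); the inverse of 11 mod 26 is 19. Treating letters as 0–25, the rule is x ↦ 11x + 16 (mod 26).
For fraud: f(5)→11·5+16≡19=t; r(17)→11·17+16≡21=v; a(0)→11·0+16≡16=q; u(20)→11·20+16≡2=c; d(3)→11·3+16≡23=x (all mod 26).

tvqcx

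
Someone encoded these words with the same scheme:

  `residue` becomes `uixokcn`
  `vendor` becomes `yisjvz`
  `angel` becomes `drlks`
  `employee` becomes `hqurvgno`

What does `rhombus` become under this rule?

ultsicb

In residue: r→u is +3, e→i is +4, s→x is +5, i→o is +6 — the shift increases by 1 each position. Each letter shifts forward by (position + 3), i.e. 3, 4, 5, … — the shift grows by one for each successive letter.
For rhombus: r+3=u, h+4=l, o+5=t, m+6=s, b+7=i, u+8=c, s+9=b.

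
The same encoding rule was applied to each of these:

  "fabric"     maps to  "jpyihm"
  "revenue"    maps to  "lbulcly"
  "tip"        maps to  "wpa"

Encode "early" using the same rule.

fsyhl

The output letters match the input read backwards, each shifted +7: fabric reversed is cirbaf. Two steps: reverse the string, then apply a Caesar shift of +7.
For early: reverse → ylrae; then shift: y+7=f, l+7=s, r+7=y, a+7=h, e+7=l.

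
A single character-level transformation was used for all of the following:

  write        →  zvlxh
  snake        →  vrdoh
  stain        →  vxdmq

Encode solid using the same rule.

vsomg

The shifts repeat in a cycle of length 2: positions 0,1,… shift by +3, +4, then the pattern repeats.
For solid: s+3=v, o+4=s, l+3=o, i+4=m, d+3=g.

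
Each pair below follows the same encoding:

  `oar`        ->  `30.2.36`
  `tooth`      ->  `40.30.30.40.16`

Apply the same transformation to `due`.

Each letter becomes 2×(its alphabet position, a=1..z=26).
On due: d=4→8, u=21→42, e=5→10.

8.42.10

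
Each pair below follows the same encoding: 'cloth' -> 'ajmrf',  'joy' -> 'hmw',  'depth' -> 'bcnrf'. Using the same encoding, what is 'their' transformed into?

Compare letters: c→a is +24, l→j is +24, o→m is +24 — a constant shift. Each letter is shifted forward by 24 in the alphabet (a Caesar shift of +24).
Applying it to their: t+24=r, h+24=f, e+24=c, i+24=g, r+24=p.

rfcgp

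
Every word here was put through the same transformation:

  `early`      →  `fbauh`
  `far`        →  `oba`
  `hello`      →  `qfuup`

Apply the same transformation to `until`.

vwcju

The shift depends on letter class: consonant r→a is +9, but vowel e→f is +1. The rule splits by letter class: vowels +1, consonants +9.
On until: u(vowel)+1=v, n(cons)+9=w, t(cons)+9=c, i(vowel)+1=j, l(cons)+9=u.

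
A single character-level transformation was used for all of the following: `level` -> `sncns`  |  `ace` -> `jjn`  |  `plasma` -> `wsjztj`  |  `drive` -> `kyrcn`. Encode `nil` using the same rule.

urs

The shift depends on letter class: consonant l→s is +7, but vowel e→n is +9. Vowels shift forward by 9 and consonants shift forward by 7.
Applying it to nil: n(cons)+7=u, i(vowel)+9=r, l(cons)+7=s.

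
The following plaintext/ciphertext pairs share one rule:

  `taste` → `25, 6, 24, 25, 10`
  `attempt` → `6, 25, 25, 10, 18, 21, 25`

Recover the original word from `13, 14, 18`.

Each letter is replaced by its alphabet position (a=1..z=26) + 5.
Undoing it on 13, 14, 18: 13→(13−5)÷1=8=h, 14→(14−5)÷1=9=i, 18→(18−5)÷1=13=m.

him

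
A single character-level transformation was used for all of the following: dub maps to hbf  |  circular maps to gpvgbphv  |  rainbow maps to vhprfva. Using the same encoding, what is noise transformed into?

The shift depends on letter class: consonant d→h is +4, but vowel u→b is +7. Vowels shift forward by 7 and consonants shift forward by 4.
On noise: n(cons)+4=r, o(vowel)+7=v, i(vowel)+7=p, s(cons)+4=w, e(vowel)+7=l.

rvpwl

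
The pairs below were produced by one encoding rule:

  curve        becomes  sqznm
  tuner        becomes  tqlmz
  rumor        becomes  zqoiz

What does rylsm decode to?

lance

c(2)→s(18) and u(20)→q(16) fit y≡23x+24 (mod 26); the inverse of 23 mod 26 is 17. Each letter's alphabet position (a=0..z=25) is mapped through 23·x+24 mod 26 — an affine cipher.
Reversing it on rylsm: r(17)→17·(17−24)≡11=l; y(24)→17·(24−24)≡0=a; l(11)→17·(11−24)≡13=n; s(18)→17·(18−24)≡2=c; m(12)→17·(12−24)≡4=e (all mod 26).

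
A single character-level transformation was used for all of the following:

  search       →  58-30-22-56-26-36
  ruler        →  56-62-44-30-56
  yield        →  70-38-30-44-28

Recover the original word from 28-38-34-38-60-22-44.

digital

With a=1..z=26, the number is 2·pos + 20.
Decoding 28-38-34-38-60-22-44: 28→(28−20)÷2=4=d, 38→(38−20)÷2=9=i, 34→(34−20)÷2=7=g, 38→(38−20)÷2=9=i, 60→(60−20)÷2=20=t, 22→(22−20)÷2=1=a, 44→(44−20)÷2=12=l.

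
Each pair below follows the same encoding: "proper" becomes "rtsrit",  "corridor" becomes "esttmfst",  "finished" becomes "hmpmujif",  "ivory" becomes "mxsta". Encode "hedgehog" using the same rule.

jifiijsi

The shift depends on letter class: consonant p→r is +2, but vowel o→s is +4. Vowels shift forward by 4 and consonants shift forward by 2.
For hedgehog: h(cons)+2=j, e(vowel)+4=i, d(cons)+2=f, g(cons)+2=i, e(vowel)+4=i, h(cons)+2=j, o(vowel)+4=s, g(cons)+2=i.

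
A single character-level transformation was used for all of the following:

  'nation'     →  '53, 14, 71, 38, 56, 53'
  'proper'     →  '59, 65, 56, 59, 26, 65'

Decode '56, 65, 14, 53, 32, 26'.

orange

n(#14)→53 and a(#1)→14: differences scale by 3, so n = 3·pos + 11. The formula is n = 3×(alphabet index, a=1) + 11.
Reversing it on 56, 65, 14, 53, 32, 26: 56→(56−11)÷3=15=o, 65→(65−11)÷3=18=r, 14→(14−11)÷3=1=a, 53→(53−11)÷3=14=n, 32→(32−11)÷3=7=g, 26→(26−11)÷3=5=e.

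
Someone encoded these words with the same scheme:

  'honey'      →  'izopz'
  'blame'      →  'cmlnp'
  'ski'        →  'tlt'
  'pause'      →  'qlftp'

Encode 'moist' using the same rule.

nzttu

The shift depends on letter class: consonant h→i is +1, but vowel o→z is +11. The rule splits by letter class: vowels +11, consonants +1.
Applying it to moist: m(cons)+1=n, o(vowel)+11=z, i(vowel)+11=t, s(cons)+1=t, t(cons)+1=u.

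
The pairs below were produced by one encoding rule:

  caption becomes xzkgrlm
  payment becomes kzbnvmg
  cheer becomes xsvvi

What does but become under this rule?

yfg

Letters are reflected about the middle of the alphabet (position → 25−position): Atbash.
For but: b↔y, u↔f, t↔g.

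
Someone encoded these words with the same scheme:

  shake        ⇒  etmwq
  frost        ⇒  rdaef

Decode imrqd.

Compare letters: s→e is +12, h→t is +12, a→m is +12 — a constant shift. It's a constant shift of +12 (ROT12).
Reversing it on imrqd: i−12=w, m−12=a, r−12=f, q−12=e, d−12=r.

wafer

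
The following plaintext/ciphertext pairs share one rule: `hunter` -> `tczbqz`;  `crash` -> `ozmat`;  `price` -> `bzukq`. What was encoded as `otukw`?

click

Shifts by position in hunter: pos 0: h→t (+12), pos 1: u→c (+8), pos 2: n→z (+12), pos 3: t→b (+8) — repeating every 2. The shifts repeat in a cycle of length 2: positions 0,1,… shift by +12, +8, then the pattern repeats.
Decoding otukw: o−12=c, t−8=l, u−12=i, k−8=c, w−12=k.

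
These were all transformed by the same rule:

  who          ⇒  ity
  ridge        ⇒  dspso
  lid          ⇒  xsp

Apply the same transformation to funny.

The shift depends on letter class: consonant w→i is +12, but vowel o→y is +10. Two shifts are in play — +10 for a/e/i/o/u, +12 for every other letter.
For funny: f(cons)+12=r, u(vowel)+10=e, n(cons)+12=z, n(cons)+12=z, y(cons)+12=k.

rezzk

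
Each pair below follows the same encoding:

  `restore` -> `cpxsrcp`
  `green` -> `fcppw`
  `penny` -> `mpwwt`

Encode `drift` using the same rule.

This is an affine cipher: with a=0,…,z=25, each position x becomes (21x+9) mod 26.
For drift: d(3)→21·3+9≡20=u; r(17)→21·17+9≡2=c; i(8)→21·8+9≡21=v; f(5)→21·5+9≡10=k; t(19)→21·19+9≡18=s (all mod 26).

ucvks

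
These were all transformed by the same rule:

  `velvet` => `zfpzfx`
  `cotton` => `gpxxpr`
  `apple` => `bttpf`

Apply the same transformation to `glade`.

kpbhf

Vowels shift forward by 1 and consonants shift forward by 4.
On glade: g(cons)+4=k, l(cons)+4=p, a(vowel)+1=b, d(cons)+4=h, e(vowel)+1=f.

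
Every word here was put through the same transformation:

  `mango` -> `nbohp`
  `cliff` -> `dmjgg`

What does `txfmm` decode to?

Compare letters: m→n is +1, a→b is +1, n→o is +1 — a constant shift. Every letter moves 1 place later in the alphabet, wrapping around z→a.
Decoding txfmm: t−1=s, x−1=w, f−1=e, m−1=l, m−1=l.

swell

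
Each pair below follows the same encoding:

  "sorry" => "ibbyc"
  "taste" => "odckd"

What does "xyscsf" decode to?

The output letters match the input read backwards, each shifted +10: sorry reversed is yrros. Read the word backwards and shift each letter +10.
Undoing it on xyscsf: shift back: x−10=n, y−10=o, s−10=i, c−10=s, s−10=i, f−10=v → noisiv; then reverse → vision.

vision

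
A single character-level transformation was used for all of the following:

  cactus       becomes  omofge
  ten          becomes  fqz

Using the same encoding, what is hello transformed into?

tqxxa

Compare letters: c→o is +12, a→m is +12, c→o is +12 — a constant shift. Each letter is shifted forward by 12 in the alphabet (a Caesar shift of +12).
For hello: h+12=t, e+12=q, l+12=x, l+12=x, o+12=a.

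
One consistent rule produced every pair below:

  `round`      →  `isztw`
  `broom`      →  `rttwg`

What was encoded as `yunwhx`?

script

The output letters match the input read backwards, each shifted +5: round reversed is dnuor. Read the word backwards and shift each letter +5.
Reversing it on yunwhx: shift back: y−5=t, u−5=p, n−5=i, w−5=r, h−5=c, x−5=s → tpircs; then reverse → script.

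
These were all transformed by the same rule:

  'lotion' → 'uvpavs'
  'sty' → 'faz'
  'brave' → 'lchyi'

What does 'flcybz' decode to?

survey

The output letters match the input read backwards, each shifted +7: lotion reversed is noitol. Read the word backwards and shift each letter +7.
Decoding flcybz: shift back: f−7=y, l−7=e, c−7=v, y−7=r, b−7=u, z−7=s → yevrus; then reverse → survey.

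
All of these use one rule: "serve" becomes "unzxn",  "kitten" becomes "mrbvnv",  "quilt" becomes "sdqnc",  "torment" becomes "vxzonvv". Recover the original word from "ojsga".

maker

A repeating key of period 3 is used — shifts +2, +9, +8 over and over.
Undoing it on ojsga: o−2=m, j−9=a, s−8=k, g−2=e, a−9=r.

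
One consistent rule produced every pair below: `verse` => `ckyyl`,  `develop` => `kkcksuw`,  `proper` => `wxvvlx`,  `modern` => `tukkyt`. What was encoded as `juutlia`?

connect

Shifts by position in verse: pos 0: v→c (+7), pos 1: e→k (+6), pos 2: r→y (+7), pos 3: s→y (+6) — repeating every 2. The shifts repeat in a cycle of length 2: positions 0,1,… shift by +7, +6, then the pattern repeats.
Decoding juutlia: j−7=c, u−6=o, u−7=n, t−6=n, l−7=e, i−6=c, a−7=t.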